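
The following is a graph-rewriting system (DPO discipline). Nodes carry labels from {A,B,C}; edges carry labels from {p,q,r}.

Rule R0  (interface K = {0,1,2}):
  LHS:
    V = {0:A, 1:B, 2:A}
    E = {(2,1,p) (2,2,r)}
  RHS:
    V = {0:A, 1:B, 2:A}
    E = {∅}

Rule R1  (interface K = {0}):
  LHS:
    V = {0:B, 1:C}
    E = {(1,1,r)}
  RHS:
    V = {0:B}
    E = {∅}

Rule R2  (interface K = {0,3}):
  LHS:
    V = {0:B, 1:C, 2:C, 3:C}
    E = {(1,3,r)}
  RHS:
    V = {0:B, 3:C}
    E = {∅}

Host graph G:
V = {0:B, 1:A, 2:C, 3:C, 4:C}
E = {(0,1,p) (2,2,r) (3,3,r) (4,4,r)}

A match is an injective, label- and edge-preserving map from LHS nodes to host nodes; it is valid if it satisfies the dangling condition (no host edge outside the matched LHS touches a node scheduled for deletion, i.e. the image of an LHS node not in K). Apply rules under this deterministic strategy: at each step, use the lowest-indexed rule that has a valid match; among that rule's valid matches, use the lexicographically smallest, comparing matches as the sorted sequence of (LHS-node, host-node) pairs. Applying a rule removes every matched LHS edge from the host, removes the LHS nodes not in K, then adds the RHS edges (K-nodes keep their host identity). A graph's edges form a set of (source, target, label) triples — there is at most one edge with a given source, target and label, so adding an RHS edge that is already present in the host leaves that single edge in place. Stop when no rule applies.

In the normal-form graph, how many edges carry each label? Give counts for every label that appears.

Answer: p:1

Rewrite trace:
initial: |V|=5 |E|=4  E = 0-p->1 2-r->2 3-r->3 4-r->4
step 1: apply R1 at {0↦0, 1↦2}  → |V|=4 |E|=3  E = 0-p->1 3-r->3 4-r->4
step 2: apply R1 at {0↦0, 1↦3}  → |V|=3 |E|=2  E = 0-p->1 4-r->4
step 3: apply R1 at {0↦0, 1↦4}  → |V|=2 |E|=1  E = 0-p->1
normal form: no rule applies after step 3
NF edges: [(0, 1, 'p')]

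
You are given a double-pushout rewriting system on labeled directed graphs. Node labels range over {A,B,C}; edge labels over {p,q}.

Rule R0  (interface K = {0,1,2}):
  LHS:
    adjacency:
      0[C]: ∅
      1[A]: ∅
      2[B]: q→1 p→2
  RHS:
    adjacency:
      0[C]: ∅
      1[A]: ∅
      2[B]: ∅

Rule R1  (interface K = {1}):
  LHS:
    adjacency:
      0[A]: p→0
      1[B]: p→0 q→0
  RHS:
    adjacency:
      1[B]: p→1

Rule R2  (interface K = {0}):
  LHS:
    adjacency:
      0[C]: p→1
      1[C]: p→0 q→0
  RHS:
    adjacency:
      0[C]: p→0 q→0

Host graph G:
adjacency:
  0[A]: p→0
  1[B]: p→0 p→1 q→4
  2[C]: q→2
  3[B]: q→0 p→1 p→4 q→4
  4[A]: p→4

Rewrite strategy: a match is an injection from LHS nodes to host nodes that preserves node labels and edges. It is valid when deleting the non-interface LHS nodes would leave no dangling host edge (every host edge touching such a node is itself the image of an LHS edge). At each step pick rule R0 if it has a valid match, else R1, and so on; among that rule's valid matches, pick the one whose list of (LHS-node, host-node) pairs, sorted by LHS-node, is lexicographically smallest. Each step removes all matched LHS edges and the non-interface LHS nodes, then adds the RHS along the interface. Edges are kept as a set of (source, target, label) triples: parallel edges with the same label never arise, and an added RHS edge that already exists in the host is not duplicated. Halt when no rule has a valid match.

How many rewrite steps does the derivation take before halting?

Answer: 3

Rewrite trace:
initial: |V|=5 |E|=10  E = 0-p->0 1-p->0 1-p->1 1-q->4 2-q->2 3-q->0 3-p->1 3-p->4 3-q->4 4-p->4
step 1: apply R0 at {0↦2, 1↦4, 2↦1}  → |V|=5 |E|=8  E = 0-p->0 1-p->0 2-q->2 3-q->0 3-p->1 3-p->4 3-q->4 4-p->4
step 2: apply R1 at {0↦4, 1↦3}  → |V|=4 |E|=6  E = 0-p->0 1-p->0 2-q->2 3-q->0 3-p->1 3-p->3
step 3: apply R0 at {0↦2, 1↦0, 2↦3}  → |V|=4 |E|=4  E = 0-p->0 1-p->0 2-q->2 3-p->1
normal form: no rule applies after step 3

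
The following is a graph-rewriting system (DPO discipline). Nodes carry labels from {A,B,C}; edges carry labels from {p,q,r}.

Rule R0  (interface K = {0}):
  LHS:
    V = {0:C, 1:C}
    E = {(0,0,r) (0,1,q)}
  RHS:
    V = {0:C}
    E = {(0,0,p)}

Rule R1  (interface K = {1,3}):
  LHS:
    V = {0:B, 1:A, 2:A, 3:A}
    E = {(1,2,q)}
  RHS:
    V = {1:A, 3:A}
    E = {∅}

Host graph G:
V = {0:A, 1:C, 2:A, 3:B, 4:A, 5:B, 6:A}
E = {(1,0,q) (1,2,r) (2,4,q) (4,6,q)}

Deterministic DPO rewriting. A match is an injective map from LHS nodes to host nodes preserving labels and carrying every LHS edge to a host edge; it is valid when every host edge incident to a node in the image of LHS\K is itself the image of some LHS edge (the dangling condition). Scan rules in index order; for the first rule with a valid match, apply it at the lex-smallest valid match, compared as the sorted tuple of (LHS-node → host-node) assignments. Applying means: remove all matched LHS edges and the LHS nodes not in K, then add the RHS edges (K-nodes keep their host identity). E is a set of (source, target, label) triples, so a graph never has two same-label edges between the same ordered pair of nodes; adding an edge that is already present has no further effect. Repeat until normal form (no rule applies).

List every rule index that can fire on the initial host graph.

R0: no valid match — LHS pattern not found
R1: 4 valid matches — {0↦3, 1↦4, 2↦6, 3↦0}, {0↦3, 1↦4, 2↦6, 3↦2}, {0↦5, 1↦4, 2↦6, 3↦0} (+1 more)

Answer: [R1]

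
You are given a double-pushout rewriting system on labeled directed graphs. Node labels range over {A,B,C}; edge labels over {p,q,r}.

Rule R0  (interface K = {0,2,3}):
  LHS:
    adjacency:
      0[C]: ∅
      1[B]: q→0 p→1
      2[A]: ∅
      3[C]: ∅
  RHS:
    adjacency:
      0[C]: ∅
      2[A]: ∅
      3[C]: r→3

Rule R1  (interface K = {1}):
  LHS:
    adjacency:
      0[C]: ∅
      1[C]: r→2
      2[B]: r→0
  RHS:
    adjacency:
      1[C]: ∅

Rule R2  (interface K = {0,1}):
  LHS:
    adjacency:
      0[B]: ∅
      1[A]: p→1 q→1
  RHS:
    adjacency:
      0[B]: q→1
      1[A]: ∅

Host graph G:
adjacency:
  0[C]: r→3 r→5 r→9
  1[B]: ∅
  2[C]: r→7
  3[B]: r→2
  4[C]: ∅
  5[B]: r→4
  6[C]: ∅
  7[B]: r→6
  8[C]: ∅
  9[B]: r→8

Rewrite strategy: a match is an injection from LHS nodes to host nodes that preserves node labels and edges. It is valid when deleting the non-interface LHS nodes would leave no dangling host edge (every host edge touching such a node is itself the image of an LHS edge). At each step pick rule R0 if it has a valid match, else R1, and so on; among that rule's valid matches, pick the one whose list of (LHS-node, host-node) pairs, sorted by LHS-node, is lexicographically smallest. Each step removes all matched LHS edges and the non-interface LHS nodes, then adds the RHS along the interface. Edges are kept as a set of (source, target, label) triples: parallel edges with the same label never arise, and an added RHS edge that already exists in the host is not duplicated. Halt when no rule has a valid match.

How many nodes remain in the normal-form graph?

Answer: 2

Rewrite trace:
initial: |V|=10 |E|=8  E = 0-r->3 0-r->5 0-r->9 2-r->7 3-r->2 5-r->4 7-r->6 9-r->8
step 1: apply R1 at {0↦4, 1↦0, 2↦5}  → |V|=8 |E|=6  E = 0-r->3 0-r->9 2-r->7 3-r->2 7-r->6 9-r->8
step 2: apply R1 at {0↦6, 1↦2, 2↦7}  → |V|=6 |E|=4  E = 0-r->3 0-r->9 3-r->2 9-r->8
step 3: apply R1 at {0↦2, 1↦0, 2↦3}  → |V|=4 |E|=2  E = 0-r->9 9-r->8
step 4: apply R1 at {0↦8, 1↦0, 2↦9}  → |V|=2 |E|=0  E = ∅
normal form: no rule applies after step 4
NF nodes: {0:C, 1:B}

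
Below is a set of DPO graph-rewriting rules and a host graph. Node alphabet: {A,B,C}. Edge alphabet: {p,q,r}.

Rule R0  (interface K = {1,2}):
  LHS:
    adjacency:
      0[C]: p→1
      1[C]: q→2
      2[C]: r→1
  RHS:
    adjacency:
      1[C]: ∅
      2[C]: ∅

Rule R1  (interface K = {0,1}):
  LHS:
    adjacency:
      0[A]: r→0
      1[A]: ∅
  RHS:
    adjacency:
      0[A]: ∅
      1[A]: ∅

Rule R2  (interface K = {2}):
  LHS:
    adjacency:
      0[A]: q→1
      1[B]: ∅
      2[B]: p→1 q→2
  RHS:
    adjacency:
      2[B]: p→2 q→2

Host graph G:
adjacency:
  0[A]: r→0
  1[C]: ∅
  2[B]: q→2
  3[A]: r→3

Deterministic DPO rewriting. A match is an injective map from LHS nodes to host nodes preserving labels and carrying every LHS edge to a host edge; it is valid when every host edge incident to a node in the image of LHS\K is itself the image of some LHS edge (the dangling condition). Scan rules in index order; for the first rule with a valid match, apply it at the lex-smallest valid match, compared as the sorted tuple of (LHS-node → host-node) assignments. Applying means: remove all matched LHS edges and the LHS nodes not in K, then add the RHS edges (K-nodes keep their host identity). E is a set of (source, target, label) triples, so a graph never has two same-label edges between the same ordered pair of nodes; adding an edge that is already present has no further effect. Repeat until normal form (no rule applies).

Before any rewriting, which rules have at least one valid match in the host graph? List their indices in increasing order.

R0: no valid match — LHS pattern not found
R1: 2 valid matches — {0↦0, 1↦3}, {0↦3, 1↦0}
R2: no valid match — LHS pattern not found

Answer: [R1]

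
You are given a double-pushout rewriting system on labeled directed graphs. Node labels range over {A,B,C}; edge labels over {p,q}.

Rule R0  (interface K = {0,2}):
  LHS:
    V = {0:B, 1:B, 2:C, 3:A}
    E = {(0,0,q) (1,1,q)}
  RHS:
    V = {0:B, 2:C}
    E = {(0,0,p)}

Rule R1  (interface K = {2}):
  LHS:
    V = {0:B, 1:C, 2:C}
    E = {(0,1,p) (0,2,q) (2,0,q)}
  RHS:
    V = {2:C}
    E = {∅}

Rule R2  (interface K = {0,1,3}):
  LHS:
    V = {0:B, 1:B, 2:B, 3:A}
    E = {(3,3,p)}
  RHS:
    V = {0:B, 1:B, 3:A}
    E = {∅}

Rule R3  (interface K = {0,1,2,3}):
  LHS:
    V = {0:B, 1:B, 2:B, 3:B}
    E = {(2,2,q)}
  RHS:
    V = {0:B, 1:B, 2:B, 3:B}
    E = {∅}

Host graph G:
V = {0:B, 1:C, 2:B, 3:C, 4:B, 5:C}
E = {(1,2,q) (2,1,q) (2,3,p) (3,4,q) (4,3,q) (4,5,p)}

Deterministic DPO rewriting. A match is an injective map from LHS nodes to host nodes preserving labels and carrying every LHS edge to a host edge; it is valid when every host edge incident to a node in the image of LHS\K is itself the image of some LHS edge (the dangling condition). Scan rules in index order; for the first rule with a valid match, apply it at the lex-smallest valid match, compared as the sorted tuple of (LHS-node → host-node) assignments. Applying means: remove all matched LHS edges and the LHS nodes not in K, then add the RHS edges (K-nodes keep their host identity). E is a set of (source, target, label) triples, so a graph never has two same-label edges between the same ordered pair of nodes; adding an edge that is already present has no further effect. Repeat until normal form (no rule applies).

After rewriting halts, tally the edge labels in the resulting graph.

Answer: (no edges)

Rewrite trace:
start.  V:6 E:6  edges: 1-q->2 2-q->1 2-p->3 3-q->4 4-q->3 4-p->5
1. fire R1 via {0↦4, 1↦5, 2↦3}  →  V:4 E:3  edges: 1-q->2 2-q->1 2-p->3
2. fire R1 via {0↦2, 1↦3, 2↦1}  →  V:2 E:0  edges: ∅
halt: no rule applies after step 2
NF edges: []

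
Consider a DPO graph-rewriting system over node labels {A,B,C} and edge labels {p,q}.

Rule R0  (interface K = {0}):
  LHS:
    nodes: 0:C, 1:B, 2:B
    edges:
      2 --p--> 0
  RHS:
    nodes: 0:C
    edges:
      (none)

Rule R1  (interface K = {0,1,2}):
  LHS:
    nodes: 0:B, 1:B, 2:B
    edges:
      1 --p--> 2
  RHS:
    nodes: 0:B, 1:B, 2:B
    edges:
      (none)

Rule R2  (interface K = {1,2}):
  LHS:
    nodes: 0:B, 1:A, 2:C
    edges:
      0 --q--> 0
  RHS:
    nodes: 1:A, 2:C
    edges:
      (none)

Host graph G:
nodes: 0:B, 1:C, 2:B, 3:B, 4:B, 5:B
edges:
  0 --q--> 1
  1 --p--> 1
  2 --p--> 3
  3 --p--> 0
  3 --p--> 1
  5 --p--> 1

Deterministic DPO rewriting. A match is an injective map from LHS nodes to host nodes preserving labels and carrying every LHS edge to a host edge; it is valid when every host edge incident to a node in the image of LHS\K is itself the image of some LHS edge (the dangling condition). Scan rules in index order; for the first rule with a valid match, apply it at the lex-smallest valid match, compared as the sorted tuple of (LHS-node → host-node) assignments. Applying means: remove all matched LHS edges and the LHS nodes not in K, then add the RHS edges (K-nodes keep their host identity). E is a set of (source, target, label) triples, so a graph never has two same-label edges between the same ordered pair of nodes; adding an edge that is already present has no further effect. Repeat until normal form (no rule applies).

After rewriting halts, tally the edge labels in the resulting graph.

initial: |V|=6 |E|=6  E = 0-q->1 1-p->1 2-p->3 3-p->0 3-p->1 5-p->1
step 1: apply R0 at {0↦1, 1↦4, 2↦5}  → |V|=4 |E|=5  E = 0-q->1 1-p->1 2-p->3 3-p->0 3-p->1
step 2: apply R1 at {0↦0, 1↦2, 2↦3}  → |V|=4 |E|=4  E = 0-q->1 1-p->1 3-p->0 3-p->1
step 3: apply R1 at {0↦2, 1↦3, 2↦0}  → |V|=4 |E|=3  E = 0-q->1 1-p->1 3-p->1
step 4: apply R0 at {0↦1, 1↦2, 2↦3}  → |V|=2 |E|=2  E = 0-q->1 1-p->1
halt: no rule applies after step 4
NF edges: [(0, 1, 'q'), (1, 1, 'p')]

Answer: p:1 q:1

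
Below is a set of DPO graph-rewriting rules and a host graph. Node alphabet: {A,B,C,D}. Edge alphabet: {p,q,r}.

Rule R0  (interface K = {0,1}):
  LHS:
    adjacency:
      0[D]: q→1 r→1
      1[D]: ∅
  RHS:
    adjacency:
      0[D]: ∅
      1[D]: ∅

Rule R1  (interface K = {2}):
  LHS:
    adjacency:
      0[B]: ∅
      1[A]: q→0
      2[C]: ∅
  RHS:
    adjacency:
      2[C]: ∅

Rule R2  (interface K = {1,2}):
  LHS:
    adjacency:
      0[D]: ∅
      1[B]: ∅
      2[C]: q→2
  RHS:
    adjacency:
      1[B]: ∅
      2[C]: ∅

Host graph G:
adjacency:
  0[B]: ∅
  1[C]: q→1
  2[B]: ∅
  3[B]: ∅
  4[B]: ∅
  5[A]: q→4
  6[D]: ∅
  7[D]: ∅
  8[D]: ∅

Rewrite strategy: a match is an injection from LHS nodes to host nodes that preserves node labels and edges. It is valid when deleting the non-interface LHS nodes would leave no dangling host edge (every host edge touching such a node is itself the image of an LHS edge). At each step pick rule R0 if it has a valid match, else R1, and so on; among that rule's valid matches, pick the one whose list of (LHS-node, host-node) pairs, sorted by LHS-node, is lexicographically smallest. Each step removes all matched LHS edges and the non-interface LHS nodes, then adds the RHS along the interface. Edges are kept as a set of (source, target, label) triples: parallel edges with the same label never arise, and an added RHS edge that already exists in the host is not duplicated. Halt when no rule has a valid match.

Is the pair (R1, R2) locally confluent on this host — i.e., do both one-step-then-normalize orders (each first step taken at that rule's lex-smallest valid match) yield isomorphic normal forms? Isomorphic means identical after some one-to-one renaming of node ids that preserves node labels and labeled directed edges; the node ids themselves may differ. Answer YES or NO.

branch R1-first: apply at {0↦4, 1↦5, 2↦1} → |E|=1, then 1 more step(s) → NF |V|=6 |E|=0 V={0:B, 1:C, 2:B, 3:B, 7:D, 8:D} E=∅
branch R2-first: apply at {0↦6, 1↦0, 2↦1} → |E|=1, then 1 more step(s) → NF |V|=6 |E|=0 V={0:B, 1:C, 2:B, 3:B, 7:D, 8:D} E=∅
graphs isomorphic (equal up to label-preserving node renaming)

Answer: YES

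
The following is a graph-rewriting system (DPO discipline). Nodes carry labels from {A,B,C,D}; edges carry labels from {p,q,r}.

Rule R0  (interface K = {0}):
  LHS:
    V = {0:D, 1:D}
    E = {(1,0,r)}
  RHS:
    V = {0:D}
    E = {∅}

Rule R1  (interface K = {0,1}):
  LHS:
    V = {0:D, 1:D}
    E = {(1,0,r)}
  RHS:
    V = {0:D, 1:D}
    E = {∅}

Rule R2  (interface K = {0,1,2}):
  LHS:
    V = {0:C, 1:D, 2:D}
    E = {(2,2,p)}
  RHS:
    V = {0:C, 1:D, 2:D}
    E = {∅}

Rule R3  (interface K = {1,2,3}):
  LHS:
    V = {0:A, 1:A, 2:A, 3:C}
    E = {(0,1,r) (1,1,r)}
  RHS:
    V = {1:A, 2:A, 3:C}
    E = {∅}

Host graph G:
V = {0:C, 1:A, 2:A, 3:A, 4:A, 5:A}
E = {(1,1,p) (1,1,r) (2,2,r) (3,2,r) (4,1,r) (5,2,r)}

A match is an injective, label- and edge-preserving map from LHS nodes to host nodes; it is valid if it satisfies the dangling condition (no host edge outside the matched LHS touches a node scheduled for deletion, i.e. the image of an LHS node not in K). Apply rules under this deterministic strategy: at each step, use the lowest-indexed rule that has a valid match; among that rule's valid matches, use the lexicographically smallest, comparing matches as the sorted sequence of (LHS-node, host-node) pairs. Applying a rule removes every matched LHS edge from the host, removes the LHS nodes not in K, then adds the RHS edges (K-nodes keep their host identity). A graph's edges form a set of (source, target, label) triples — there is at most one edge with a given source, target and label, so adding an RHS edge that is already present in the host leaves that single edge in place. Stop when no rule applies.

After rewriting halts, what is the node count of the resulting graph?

Answer: 4

Derivation:
[0] host  ⇒  6 nodes, 6 edges  {1-p->1 1-r->1 2-r->2 3-r->2 4-r->1 5-r->2}
[1] R3 @ {0↦3, 1↦2, 2↦1, 3↦0}  ⇒  5 nodes, 4 edges  {1-p->1 1-r->1 4-r->1 5-r->2}
[2] R3 @ {0↦4, 1↦1, 2↦2, 3↦0}  ⇒  4 nodes, 2 edges  {1-p->1 5-r->2}
halt: no rule applies after step 2
NF nodes: {0:C, 1:A, 2:A, 5:A}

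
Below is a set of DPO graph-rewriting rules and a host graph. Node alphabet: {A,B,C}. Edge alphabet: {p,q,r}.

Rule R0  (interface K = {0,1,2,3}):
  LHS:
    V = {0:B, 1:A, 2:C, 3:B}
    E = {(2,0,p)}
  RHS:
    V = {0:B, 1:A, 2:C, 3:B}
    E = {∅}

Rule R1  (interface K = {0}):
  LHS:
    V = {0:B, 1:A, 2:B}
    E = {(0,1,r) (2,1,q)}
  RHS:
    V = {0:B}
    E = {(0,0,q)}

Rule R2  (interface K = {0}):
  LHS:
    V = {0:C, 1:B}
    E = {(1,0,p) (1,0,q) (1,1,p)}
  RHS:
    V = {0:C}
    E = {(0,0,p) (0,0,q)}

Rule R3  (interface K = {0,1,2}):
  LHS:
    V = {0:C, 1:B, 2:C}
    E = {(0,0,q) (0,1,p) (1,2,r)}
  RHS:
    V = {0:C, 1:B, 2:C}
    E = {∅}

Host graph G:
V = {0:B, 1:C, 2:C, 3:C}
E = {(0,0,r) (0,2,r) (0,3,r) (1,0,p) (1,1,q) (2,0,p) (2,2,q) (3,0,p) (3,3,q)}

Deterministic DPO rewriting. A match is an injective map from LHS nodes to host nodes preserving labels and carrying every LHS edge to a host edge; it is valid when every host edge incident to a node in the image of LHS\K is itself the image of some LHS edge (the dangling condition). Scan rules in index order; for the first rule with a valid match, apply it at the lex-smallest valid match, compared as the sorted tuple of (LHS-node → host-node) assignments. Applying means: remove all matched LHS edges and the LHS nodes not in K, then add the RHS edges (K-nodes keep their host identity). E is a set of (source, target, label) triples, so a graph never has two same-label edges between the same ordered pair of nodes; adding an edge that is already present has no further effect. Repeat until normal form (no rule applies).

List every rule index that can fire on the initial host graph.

Answer: [R3]

Derivation:
R0: no valid match — LHS pattern not found
R1: no valid match — LHS pattern not found
R2: no valid match — LHS pattern not found
R3: 4 valid matches — {0↦1, 1↦0, 2↦2}, {0↦1, 1↦0, 2↦3}, {0↦2, 1↦0, 2↦3} (+1 more)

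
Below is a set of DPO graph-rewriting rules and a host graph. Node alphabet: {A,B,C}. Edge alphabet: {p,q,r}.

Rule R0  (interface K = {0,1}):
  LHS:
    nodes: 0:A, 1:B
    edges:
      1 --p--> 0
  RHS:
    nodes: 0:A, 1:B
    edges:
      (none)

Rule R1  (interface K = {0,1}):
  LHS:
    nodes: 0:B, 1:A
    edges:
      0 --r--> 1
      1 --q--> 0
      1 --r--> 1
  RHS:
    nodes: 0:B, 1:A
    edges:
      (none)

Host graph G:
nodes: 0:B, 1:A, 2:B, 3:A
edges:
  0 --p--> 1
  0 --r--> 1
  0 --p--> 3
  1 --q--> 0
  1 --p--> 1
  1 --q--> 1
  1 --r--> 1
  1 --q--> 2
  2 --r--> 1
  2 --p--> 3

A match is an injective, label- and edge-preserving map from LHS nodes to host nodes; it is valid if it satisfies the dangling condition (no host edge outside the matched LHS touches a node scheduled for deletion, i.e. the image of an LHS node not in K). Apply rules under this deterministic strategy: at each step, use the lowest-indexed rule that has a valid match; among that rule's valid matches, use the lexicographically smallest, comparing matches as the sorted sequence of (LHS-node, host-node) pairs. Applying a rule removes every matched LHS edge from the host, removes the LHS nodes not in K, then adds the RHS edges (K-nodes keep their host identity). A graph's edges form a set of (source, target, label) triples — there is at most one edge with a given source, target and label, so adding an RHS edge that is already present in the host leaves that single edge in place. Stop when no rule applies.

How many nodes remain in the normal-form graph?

initial: |V|=4 |E|=10  E = 0-p->1 0-r->1 0-p->3 1-q->0 1-p->1 1-q->1 1-r->1 1-q->2 2-r->1 2-p->3
step 1: apply R0 at {0↦1, 1↦0}  → |V|=4 |E|=9  E = 0-r->1 0-p->3 1-q->0 1-p->1 1-q->1 1-r->1 1-q->2 2-r->1 2-p->3
step 2: apply R0 at {0↦3, 1↦0}  → |V|=4 |E|=8  E = 0-r->1 1-q->0 1-p->1 1-q->1 1-r->1 1-q->2 2-r->1 2-p->3
step 3: apply R0 at {0↦3, 1↦2}  → |V|=4 |E|=7  E = 0-r->1 1-q->0 1-p->1 1-q->1 1-r->1 1-q->2 2-r->1
step 4: apply R1 at {0↦0, 1↦1}  → |V|=4 |E|=4  E = 1-p->1 1-q->1 1-q->2 2-r->1
final graph: no rule applies after step 4
NF nodes: {0:B, 1:A, 2:B, 3:A}

Answer: 4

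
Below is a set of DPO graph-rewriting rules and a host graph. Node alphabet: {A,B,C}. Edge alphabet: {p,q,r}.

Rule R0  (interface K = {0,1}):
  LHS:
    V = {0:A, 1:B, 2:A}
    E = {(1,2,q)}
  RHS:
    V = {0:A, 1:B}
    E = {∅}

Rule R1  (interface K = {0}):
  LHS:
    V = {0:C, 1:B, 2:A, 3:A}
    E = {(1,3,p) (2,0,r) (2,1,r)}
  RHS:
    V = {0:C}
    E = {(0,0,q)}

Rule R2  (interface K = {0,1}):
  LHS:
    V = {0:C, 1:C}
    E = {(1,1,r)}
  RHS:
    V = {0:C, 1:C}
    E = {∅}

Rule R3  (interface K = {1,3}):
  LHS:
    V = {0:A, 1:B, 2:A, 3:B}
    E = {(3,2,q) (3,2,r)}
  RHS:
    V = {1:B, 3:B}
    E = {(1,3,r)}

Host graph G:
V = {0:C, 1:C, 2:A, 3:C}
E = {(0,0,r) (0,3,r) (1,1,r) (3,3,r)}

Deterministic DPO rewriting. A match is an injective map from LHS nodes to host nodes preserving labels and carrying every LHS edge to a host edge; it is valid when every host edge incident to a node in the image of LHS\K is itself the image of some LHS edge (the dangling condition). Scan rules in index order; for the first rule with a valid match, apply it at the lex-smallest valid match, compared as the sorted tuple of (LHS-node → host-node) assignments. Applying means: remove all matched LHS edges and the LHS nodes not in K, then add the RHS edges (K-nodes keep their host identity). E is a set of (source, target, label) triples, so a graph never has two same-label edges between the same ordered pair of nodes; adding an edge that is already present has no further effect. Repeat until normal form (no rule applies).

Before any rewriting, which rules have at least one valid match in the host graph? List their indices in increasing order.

Answer: [R2]

Steps:
R0: no valid match — LHS pattern not found
R1: no valid match — LHS pattern not found
R2: 6 valid matches — {0↦0, 1↦1}, {0↦0, 1↦3}, {0↦1, 1↦0} (+3 more)
R3: no valid match — LHS pattern not found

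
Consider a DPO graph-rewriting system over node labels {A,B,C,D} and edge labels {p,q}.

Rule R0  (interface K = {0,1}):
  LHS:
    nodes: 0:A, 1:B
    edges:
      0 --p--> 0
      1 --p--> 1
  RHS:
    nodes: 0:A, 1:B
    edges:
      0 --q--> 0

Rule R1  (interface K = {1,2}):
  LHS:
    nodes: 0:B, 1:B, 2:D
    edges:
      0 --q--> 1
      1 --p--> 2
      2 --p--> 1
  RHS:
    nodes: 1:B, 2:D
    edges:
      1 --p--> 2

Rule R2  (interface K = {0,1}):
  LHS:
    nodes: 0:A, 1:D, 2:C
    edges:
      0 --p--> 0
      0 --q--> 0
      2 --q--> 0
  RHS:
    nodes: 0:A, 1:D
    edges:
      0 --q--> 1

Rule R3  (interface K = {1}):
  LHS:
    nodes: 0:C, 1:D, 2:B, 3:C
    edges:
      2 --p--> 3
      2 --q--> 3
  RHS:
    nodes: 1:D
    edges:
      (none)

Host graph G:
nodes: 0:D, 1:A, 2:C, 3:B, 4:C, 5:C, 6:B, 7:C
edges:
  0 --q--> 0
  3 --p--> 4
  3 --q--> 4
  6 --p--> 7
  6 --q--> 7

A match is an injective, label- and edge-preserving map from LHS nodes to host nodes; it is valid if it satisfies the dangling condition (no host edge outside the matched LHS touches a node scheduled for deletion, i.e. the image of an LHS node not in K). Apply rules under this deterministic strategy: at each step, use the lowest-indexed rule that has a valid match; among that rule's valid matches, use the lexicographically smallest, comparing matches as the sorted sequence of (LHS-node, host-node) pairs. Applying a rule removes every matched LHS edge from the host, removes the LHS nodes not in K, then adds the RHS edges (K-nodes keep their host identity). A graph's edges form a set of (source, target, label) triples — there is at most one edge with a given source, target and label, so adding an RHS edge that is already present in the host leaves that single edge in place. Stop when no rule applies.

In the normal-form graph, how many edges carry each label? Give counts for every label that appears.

initial: |V|=8 |E|=5  E = 0-q->0 3-p->4 3-q->4 6-p->7 6-q->7
step 1: apply R3 at {0↦2, 1↦0, 2↦3, 3↦4}  → |V|=5 |E|=3  E = 0-q->0 6-p->7 6-q->7
step 2: apply R3 at {0↦5, 1↦0, 2↦6, 3↦7}  → |V|=2 |E|=1  E = 0-q->0
final graph: no rule applies after step 2
NF edges: [(0, 0, 'q')]

Answer: q:1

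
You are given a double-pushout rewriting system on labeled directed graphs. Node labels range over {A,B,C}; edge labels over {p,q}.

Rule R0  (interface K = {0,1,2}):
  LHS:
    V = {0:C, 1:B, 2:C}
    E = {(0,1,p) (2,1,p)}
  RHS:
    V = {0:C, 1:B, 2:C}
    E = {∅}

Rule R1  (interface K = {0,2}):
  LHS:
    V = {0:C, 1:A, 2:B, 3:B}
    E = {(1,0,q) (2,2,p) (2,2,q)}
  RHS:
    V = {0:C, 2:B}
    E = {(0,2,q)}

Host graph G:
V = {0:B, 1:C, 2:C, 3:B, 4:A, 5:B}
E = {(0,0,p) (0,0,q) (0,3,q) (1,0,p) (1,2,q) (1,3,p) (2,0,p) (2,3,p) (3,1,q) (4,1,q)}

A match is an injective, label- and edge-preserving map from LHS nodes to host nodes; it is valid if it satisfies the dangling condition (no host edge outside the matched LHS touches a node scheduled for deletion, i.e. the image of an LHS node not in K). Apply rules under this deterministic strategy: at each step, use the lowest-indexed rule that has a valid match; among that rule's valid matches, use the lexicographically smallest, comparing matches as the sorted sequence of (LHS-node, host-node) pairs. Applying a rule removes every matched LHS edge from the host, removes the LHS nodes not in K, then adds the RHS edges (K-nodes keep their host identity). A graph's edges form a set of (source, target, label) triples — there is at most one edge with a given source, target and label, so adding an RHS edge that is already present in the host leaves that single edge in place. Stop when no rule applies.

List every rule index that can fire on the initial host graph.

Answer: [R0,R1]

Steps:
R0: 4 valid matches — {0↦1, 1↦0, 2↦2}, {0↦1, 1↦3, 2↦2}, {0↦2, 1↦0, 2↦1} (+1 more)
R1: 1 valid match — {0↦1, 1↦4, 2↦0, 3↦5}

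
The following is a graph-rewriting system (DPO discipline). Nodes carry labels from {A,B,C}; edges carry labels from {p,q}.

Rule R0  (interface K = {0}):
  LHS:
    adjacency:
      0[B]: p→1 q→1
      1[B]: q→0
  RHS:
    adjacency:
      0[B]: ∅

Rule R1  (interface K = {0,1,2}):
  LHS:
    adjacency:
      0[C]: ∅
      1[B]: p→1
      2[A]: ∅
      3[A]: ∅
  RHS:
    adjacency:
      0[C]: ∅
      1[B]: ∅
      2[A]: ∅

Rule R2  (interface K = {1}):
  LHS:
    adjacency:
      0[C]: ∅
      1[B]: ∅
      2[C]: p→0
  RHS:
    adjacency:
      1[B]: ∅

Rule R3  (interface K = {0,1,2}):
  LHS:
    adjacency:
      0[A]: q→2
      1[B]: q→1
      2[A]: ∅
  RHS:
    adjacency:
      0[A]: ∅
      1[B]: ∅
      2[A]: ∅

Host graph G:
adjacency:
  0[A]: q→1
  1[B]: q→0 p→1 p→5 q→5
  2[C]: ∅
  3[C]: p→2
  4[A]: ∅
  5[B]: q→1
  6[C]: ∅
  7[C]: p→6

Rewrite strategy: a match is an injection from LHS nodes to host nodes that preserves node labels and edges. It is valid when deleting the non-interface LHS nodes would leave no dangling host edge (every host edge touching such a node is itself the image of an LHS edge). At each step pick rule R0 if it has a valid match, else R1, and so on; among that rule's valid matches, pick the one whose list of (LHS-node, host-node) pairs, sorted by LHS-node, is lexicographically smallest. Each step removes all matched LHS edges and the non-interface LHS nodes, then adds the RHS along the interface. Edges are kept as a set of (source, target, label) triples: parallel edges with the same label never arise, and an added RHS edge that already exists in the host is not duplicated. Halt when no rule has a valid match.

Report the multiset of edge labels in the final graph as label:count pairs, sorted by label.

start.  V:8 E:8  edges: 0-q->1 1-q->0 1-p->1 1-p->5 1-q->5 3-p->2 5-q->1 7-p->6
1. fire R0 via {0↦1, 1↦5}  →  V:7 E:5  edges: 0-q->1 1-q->0 1-p->1 3-p->2 7-p->6
2. fire R1 via {0↦2, 1↦1, 2↦0, 3↦4}  →  V:6 E:4  edges: 0-q->1 1-q->0 3-p->2 7-p->6
3. fire R2 via {0↦2, 1↦1, 2↦3}  →  V:4 E:3  edges: 0-q->1 1-q->0 7-p->6
4. fire R2 via {0↦6, 1↦1, 2↦7}  →  V:2 E:2  edges: 0-q->1 1-q->0
final graph: no rule applies after step 4
NF edges: [(0, 1, 'q'), (1, 0, 'q')]

Answer: q:2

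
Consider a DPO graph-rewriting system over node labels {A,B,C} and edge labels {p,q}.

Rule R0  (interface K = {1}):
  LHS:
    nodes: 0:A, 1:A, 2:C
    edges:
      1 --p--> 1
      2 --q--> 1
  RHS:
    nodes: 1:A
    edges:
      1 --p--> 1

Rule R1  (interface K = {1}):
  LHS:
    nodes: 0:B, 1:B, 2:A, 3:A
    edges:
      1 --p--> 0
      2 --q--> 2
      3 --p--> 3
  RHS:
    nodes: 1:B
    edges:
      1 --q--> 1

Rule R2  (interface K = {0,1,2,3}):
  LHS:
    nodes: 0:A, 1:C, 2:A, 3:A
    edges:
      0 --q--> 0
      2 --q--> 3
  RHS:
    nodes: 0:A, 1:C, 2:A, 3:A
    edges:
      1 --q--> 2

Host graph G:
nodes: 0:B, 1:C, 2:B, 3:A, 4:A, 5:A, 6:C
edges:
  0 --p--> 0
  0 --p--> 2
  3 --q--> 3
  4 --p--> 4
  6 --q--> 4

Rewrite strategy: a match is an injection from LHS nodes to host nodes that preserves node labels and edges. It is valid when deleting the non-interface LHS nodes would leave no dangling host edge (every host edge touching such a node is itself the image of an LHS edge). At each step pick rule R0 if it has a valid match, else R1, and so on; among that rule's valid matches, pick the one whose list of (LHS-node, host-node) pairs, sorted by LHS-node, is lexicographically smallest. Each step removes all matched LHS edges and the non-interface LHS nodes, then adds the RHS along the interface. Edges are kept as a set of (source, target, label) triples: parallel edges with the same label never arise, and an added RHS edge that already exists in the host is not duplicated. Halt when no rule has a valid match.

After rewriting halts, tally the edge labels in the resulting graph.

start.  V:7 E:5  edges: 0-p->0 0-p->2 3-q->3 4-p->4 6-q->4
1. fire R0 via {0↦5, 1↦4, 2↦6}  →  V:5 E:4  edges: 0-p->0 0-p->2 3-q->3 4-p->4
2. fire R1 via {0↦2, 1↦0, 2↦3, 3↦4}  →  V:2 E:2  edges: 0-p->0 0-q->0
normal form: no rule applies after step 2
NF edges: [(0, 0, 'p'), (0, 0, 'q')]

Answer: p:1 q:1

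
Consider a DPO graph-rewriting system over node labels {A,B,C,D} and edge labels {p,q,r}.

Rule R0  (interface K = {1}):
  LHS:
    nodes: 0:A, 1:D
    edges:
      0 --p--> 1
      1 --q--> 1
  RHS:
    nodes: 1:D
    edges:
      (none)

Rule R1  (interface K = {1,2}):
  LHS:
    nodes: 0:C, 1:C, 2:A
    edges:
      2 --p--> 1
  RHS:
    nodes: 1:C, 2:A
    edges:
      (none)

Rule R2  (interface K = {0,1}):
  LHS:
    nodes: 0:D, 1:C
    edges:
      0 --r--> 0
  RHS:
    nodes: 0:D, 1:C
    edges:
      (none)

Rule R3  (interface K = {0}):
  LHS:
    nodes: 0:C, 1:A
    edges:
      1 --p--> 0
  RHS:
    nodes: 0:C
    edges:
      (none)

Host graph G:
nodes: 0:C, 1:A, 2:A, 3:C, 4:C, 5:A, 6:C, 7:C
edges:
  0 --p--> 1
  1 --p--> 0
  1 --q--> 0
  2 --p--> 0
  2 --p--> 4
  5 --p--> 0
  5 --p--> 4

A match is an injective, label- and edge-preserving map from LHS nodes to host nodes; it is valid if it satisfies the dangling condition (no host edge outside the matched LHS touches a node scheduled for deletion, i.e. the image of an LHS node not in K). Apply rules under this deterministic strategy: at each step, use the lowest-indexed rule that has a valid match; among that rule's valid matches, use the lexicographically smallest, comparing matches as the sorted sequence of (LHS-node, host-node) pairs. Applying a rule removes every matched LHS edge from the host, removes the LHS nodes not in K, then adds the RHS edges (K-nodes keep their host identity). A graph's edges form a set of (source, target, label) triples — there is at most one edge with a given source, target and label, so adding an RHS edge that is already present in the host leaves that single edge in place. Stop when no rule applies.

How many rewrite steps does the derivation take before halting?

Answer: 5

Steps:
start.  V:8 E:7  edges: 0-p->1 1-p->0 1-q->0 2-p->0 2-p->4 5-p->0 5-p->4
1. fire R1 via {0↦3, 1↦0, 2↦1}  →  V:7 E:6  edges: 0-p->1 1-q->0 2-p->0 2-p->4 5-p->0 5-p->4
2. fire R1 via {0↦6, 1↦0, 2↦2}  →  V:6 E:5  edges: 0-p->1 1-q->0 2-p->4 5-p->0 5-p->4
3. fire R1 via {0↦7, 1↦0, 2↦5}  →  V:5 E:4  edges: 0-p->1 1-q->0 2-p->4 5-p->4
4. fire R3 via {0↦4, 1↦2}  →  V:4 E:3  edges: 0-p->1 1-q->0 5-p->4
5. fire R3 via {0↦4, 1↦5}  →  V:3 E:2  edges: 0-p->1 1-q->0
final graph: no rule applies after step 5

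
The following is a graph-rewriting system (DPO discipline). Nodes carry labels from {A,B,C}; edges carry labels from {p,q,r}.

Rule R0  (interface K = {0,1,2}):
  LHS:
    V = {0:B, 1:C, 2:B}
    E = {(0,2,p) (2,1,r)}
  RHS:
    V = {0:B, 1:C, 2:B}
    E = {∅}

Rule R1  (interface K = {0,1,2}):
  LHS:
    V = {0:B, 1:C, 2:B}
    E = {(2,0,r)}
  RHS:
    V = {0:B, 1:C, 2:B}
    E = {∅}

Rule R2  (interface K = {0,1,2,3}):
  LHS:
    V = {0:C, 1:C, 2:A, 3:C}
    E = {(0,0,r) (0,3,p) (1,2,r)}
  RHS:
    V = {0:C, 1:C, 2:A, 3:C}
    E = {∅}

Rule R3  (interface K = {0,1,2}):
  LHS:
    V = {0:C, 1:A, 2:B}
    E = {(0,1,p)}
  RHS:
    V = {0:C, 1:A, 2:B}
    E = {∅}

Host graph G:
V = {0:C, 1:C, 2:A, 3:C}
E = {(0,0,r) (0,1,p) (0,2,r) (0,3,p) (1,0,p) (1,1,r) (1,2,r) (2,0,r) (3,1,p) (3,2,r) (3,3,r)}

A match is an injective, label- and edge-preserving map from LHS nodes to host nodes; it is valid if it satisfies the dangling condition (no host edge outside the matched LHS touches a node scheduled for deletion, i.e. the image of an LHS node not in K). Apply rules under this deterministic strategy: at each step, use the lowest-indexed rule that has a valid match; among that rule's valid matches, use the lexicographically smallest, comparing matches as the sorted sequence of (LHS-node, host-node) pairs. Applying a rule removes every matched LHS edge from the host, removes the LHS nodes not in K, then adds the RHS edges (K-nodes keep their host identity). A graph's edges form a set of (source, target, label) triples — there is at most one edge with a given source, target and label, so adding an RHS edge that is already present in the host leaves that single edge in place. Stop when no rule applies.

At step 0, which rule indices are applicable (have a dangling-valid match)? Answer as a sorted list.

R0: no valid match — LHS pattern not found
R1: no valid match — LHS pattern not found
R2: 4 valid matches — {0↦0, 1↦1, 2↦2, 3↦3}, {0↦0, 1↦3, 2↦2, 3↦1}, {0↦1, 1↦3, 2↦2, 3↦0} (+1 more)
R3: no valid match — LHS pattern not found

Answer: [R2]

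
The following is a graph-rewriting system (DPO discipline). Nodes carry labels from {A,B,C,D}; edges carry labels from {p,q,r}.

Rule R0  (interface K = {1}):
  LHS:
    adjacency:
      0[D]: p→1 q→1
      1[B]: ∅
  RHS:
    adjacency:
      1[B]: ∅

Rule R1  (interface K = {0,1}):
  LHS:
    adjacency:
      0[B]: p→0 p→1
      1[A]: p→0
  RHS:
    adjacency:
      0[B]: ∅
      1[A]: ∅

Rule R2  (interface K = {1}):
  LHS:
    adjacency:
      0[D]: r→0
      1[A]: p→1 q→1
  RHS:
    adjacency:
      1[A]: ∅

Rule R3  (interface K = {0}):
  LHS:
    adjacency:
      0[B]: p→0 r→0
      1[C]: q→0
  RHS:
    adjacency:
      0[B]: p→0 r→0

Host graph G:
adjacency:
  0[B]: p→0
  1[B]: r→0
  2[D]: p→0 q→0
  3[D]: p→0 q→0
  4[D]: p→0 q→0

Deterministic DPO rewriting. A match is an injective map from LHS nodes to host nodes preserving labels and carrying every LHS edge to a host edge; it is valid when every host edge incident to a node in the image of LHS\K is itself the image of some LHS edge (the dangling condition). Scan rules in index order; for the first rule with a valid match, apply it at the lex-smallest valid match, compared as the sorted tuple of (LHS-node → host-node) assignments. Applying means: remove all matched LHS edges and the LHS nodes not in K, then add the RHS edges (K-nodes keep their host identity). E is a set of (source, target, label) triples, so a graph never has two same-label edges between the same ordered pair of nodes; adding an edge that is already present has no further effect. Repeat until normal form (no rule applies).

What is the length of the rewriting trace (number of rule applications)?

Answer: 3

Rewrite trace:
start.  V:5 E:8  edges: 0-p->0 1-r->0 2-p->0 2-q->0 3-p->0 3-q->0 4-p->0 4-q->0
1. fire R0 via {0↦2, 1↦0}  →  V:4 E:6  edges: 0-p->0 1-r->0 3-p->0 3-q->0 4-p->0 4-q->0
2. fire R0 via {0↦3, 1↦0}  →  V:3 E:4  edges: 0-p->0 1-r->0 4-p->0 4-q->0
3. fire R0 via {0↦4, 1↦0}  →  V:2 E:2  edges: 0-p->0 1-r->0
normal form: no rule applies after step 3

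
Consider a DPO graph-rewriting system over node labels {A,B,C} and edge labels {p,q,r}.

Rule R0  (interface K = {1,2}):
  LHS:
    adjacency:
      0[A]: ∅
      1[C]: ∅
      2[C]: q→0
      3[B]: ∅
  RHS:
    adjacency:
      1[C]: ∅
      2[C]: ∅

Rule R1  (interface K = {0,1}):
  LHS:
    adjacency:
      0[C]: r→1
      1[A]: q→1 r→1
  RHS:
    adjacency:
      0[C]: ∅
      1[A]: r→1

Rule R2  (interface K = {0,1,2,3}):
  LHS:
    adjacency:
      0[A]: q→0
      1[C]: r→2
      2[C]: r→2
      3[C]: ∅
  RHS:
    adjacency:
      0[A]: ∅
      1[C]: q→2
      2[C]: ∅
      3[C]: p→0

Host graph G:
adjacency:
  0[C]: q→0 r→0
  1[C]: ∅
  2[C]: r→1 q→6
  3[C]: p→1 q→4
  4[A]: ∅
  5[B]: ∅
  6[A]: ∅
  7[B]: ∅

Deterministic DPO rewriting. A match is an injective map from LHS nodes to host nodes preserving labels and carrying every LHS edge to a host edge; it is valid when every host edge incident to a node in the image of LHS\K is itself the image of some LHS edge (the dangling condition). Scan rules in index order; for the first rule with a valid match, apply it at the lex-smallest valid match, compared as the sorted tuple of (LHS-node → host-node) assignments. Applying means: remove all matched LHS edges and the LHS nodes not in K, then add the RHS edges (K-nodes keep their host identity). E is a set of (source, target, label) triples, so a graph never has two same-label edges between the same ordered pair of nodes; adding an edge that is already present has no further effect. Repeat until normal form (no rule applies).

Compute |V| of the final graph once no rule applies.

[0] host  ⇒  8 nodes, 6 edges  {0-q->0 0-r->0 2-r->1 2-q->6 3-p->1 3-q->4}
[1] R0 @ {0↦4, 1↦0, 2↦3, 3↦5}  ⇒  6 nodes, 5 edges  {0-q->0 0-r->0 2-r->1 2-q->6 3-p->1}
[2] R0 @ {0↦6, 1↦0, 2↦2, 3↦7}  ⇒  4 nodes, 4 edges  {0-q->0 0-r->0 2-r->1 3-p->1}
normal form: no rule applies after step 2
NF nodes: {0:C, 1:C, 2:C, 3:C}

Answer: 4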